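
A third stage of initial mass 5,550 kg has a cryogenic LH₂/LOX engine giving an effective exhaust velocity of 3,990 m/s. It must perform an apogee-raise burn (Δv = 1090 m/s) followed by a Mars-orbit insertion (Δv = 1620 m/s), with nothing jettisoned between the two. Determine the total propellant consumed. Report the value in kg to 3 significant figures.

total propellant consumed ≈ 2740 kg

After the first burn: m = 5550 × exp(−1090/3990.0) = 5550 × 0.76095 = 4,223.27 kg.
After the second burn: m = 4,223.27 × exp(−1620/3990.0) = 4,223.27 × 0.66630 = 2,813.96 kg.
Total propellant = m₀ − m_final = 5550 − 2,813.96 = 2,736.04 kg.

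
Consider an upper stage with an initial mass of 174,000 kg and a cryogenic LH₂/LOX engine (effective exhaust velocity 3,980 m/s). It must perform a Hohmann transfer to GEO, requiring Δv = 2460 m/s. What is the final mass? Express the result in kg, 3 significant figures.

final mass ≈ 93800 kg

Using Δv = v_e ln(m₀/m_f): m₀/m_f = exp(Δv / v_e) = exp(2460 / 3980.0) = exp(0.6181) = 1.8554.
m_f = m₀ / 1.8554 = 174,000 / 1.8554 = 93,780.3 kg.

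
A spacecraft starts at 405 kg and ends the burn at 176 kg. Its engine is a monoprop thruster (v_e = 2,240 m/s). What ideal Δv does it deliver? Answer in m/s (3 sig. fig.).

Δv ≈ 1870 m/s

Δv = v_e · ln(m₀/m_f) = 2240.0 × ln(2.301) = 2240.0 × 0.8334 ≈ 1866.8 m/s.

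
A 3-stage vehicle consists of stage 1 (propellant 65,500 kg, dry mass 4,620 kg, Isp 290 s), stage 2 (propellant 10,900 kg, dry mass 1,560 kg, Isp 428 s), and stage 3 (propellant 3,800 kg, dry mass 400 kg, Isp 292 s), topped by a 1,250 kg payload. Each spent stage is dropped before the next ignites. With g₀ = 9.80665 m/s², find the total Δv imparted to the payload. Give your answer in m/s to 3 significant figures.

Δv ≈ 11200 m/s

Ignition mass of stage 1 = 65,500+4,620 + 10,900+1,560 + 3,800+400 + 1,250 = 88,030 kg.
Stage 1: m₀ = 88,030 kg, m_f = 88,030 − 65,500 = 22,530 kg; Δv = 290×9.80665×ln(3.907) = 2843.9×1.3628 ≈ 3876 m/s.
Stage 2: m₀ = 17,910 kg, m_f = 17,910 − 10,900 = 7,010 kg; Δv = 428×9.80665×ln(2.555) = 4197.2×0.9380 ≈ 3937 m/s.
Stage 3: m₀ = 5,450 kg, m_f = 5,450 − 3,800 = 1,650 kg; Δv = 292×9.80665×ln(3.303) = 2863.5×1.1948 ≈ 3421 m/s.
Total Δv = 3876 + 3937 + 3421 = 11234 m/s.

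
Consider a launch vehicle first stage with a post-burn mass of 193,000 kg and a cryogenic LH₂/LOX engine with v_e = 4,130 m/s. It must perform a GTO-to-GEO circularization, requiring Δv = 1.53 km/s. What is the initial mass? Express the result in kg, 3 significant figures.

initial mass ≈ 280000 kg

m₀/m_f = exp(Δv / v_e) = exp(1530 / 4130.0) = exp(0.3705) = 1.4484.
m₀ = m_f × 1.4484 = 193,000 × 1.4484 = 279,541 kg.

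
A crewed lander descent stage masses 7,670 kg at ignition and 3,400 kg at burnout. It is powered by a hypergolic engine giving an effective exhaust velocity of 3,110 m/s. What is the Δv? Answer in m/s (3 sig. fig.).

Δv ≈ 2530 m/s

From the ideal rocket equation, Δv = v_e · ln(m₀/m_f) = 3110.0 × ln(2.256) = 3110.0 × 0.8135 ≈ 2530.1 m/s.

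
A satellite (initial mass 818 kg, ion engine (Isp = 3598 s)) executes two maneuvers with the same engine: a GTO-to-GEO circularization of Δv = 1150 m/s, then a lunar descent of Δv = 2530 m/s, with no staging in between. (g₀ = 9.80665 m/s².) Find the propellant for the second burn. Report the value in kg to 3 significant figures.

propellant for the second burn ≈ 54.8 kg

v_e = Isp · g₀ = 3598 × 9.80665 = 35284.3 m/s.
After the first burn: m = 818 × exp(−1150/35284.3) = 818 × 0.96793 = 791.767 kg.
After the second burn: m = 791.767 × exp(−2530/35284.3) = 791.767 × 0.93081 = 736.985 kg.
Second-burn propellant = 791.767 − 736.985 = 54.782 kg.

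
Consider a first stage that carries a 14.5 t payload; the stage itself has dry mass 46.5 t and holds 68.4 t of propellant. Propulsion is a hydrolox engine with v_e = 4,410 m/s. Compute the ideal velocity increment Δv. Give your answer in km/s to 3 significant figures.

m₀ = payload + dry + propellant = 14.5 + 46.5 + 68.4 = 129.4 t.
m_f = payload + dry = 14.5 + 46.5 = 61 t.
Using Δv = v_e ln(m₀/m_f): Δv = v_e · ln(m₀/m_f) = 4410.0 × ln(2.121) = 4410.0 × 0.7520 ≈ 3316.5 m/s.

Δv ≈ 3.32 km/s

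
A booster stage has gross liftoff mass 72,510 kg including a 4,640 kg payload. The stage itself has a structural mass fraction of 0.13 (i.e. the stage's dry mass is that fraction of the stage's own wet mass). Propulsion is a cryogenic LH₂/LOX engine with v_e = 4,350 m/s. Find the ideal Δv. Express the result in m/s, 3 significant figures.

Δv ≈ 7320 m/s

Stage wet mass = m₀ − payload = 72,510 − 4,640 = 67,870 kg.
Stage dry mass = ε × stage wet mass = 0.13 × 67,870 = 8,823.1 kg.
Burnout mass m_f = stage dry + payload = 8,823.1 + 4,640 = 13,463.1 kg.
From the ideal rocket equation, Δv = v_e · ln(72,510/13,463.1) = 4350.0 × ln(5.386) = 4350.0 × 1.6838 ≈ 7324 m/s.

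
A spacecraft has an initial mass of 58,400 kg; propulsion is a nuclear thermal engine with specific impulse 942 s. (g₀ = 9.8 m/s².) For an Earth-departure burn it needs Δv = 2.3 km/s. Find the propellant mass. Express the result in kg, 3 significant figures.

v_e = Isp · g₀ = 942 × 9.8 = 9231.6 m/s.
m₀/m_f = exp(Δv / v_e) = exp(2300 / 9231.6) = exp(0.2491) = 1.2829.
m_f = 58,400 / 1.2829 = 45,521.9 kg, so propellant = m₀ − m_f = 58,400 − 45,521.9 = 12,878.1 kg.

propellant mass ≈ 12900 kg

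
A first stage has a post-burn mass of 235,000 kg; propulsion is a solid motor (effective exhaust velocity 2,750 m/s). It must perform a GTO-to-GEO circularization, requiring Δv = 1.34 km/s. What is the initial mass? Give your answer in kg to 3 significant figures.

From the ideal rocket equation, m₀/m_f = exp(Δv / v_e) = exp(1340 / 2750.0) = exp(0.4873) = 1.6279.
m₀ = m_f × 1.6279 = 235,000 × 1.6279 = 382,557 kg.

initial mass ≈ 383000 kg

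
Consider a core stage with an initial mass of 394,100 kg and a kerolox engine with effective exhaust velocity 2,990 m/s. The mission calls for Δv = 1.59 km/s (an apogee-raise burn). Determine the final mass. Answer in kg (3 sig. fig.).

final mass ≈ 232000 kg

Using Δv = v_e ln(m₀/m_f): m₀/m_f = exp(Δv / v_e) = exp(1590 / 2990.0) = exp(0.5318) = 1.7019.
m_f = m₀ / 1.7019 = 394,100 / 1.7019 = 231,565 kg.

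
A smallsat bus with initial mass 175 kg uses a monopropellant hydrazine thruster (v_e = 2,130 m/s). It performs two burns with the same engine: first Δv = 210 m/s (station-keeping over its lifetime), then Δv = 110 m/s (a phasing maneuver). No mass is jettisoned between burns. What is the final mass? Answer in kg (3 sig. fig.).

final mass ≈ 151 kg

After the first burn: m = 175 × exp(−210/2130.0) = 175 × 0.90611 = 158.569 kg.
After the second burn: m = 158.569 × exp(−110/2130.0) = 158.569 × 0.94967 = 150.588 kg.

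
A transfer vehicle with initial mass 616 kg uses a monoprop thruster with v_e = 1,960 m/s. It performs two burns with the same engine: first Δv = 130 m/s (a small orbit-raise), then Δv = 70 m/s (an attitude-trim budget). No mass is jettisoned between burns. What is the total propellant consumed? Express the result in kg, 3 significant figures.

After the first burn: m = 616 × exp(−130/1960.0) = 616 × 0.93583 = 576.471 kg.
After the second burn: m = 576.471 × exp(−70/1960.0) = 576.471 × 0.96492 = 556.248 kg.
Total propellant = m₀ − m_final = 616 − 556.248 = 59.752 kg.

total propellant consumed ≈ 59.8 kg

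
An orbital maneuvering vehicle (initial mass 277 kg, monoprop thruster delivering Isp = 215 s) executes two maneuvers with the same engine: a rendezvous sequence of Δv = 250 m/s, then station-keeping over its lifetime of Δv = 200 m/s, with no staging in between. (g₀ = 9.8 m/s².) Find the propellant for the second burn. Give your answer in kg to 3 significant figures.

propellant for the second burn ≈ 22.3 kg

v_e = Isp · g₀ = 215 × 9.8 = 2107.0 m/s.
After the first burn: m = 277 × exp(−250/2107.0) = 277 × 0.88812 = 246.009 kg.
After the second burn: m = 246.009 × exp(−200/2107.0) = 246.009 × 0.90944 = 223.73 kg.
Second-burn propellant = 246.009 − 223.73 = 22.279 kg.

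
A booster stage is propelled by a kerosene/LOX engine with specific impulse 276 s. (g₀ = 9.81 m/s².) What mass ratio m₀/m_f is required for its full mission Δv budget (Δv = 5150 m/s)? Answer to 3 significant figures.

mass ratio ≈ 6.70

v_e = Isp · g₀ = 276 × 9.81 = 2707.6 m/s.
m₀/m_f = exp(Δv / v_e) = exp(5150 / 2707.6) = exp(1.9021) = 6.6998.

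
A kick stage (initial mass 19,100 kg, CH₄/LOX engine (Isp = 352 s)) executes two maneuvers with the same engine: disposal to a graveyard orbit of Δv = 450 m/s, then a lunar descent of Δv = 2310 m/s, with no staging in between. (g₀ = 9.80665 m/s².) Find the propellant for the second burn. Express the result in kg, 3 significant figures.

v_e = Isp · g₀ = 352 × 9.80665 = 3451.9 m/s.
After the first burn: m = 19100 × exp(−450/3451.9) = 19100 × 0.87778 = 16,765.6 kg.
After the second burn: m = 16,765.6 × exp(−2310/3451.9) = 16,765.6 × 0.51212 = 8,586 kg.
Second-burn propellant = 16,765.6 − 8,586 = 8,179.6 kg.

propellant for the second burn ≈ 8180 kg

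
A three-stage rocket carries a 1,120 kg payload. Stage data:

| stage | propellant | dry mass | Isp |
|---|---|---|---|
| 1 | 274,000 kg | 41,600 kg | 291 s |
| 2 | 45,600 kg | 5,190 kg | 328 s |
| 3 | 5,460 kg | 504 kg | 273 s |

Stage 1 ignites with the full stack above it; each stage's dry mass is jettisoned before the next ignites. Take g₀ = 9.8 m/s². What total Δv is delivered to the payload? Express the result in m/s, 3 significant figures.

Ignition mass of stage 1 = 274,000+41,600 + 45,600+5,190 + 5,460+504 + 1,120 = 373,474 kg.
Stage 1: m₀ = 373,474 kg, m_f = 373,474 − 274,000 = 99,474 kg; Δv = 291×9.8×ln(3.754) = 2851.8×1.3230 ≈ 3773 m/s.
Stage 2: m₀ = 57,874 kg, m_f = 57,874 − 45,600 = 12,274 kg; Δv = 328×9.8×ln(4.715) = 3214.4×1.5508 ≈ 4985 m/s.
Stage 3: m₀ = 7,084 kg, m_f = 7,084 − 5,460 = 1,624 kg; Δv = 273×9.8×ln(4.362) = 2675.4×1.4729 ≈ 3941 m/s.
Total Δv = 3773 + 4985 + 3941 = 12699 m/s.

Δv ≈ 12700 m/s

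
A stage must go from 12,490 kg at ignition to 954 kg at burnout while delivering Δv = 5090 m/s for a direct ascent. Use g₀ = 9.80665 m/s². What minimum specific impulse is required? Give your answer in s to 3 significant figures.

ln(m₀/m_f) = ln(12490/954) = ln(13.09) = 2.5720.
Using Δv = v_e ln(m₀/m_f): v_e = Δv / ln(m₀/m_f) = 5090 / 2.5720 = 1979.0 m/s.
Isp = v_e / g₀ = 1979.0 / 9.80665 = 201.8 s.

Isp ≈ 202 s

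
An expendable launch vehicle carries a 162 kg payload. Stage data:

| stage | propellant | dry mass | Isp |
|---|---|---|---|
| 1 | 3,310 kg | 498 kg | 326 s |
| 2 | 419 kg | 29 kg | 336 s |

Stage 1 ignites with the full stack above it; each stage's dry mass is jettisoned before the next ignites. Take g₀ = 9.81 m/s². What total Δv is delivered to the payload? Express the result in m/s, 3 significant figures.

Δv ≈ 8250 m/s

Ignition mass of stage 1 = 3,310+498 + 419+29 + 162 = 4,418 kg.
Stage 1: m₀ = 4,418 kg, m_f = 4,418 − 3,310 = 1,108 kg; Δv = 326×9.81×ln(3.987) = 3198.1×1.3831 ≈ 4423 m/s.
Stage 2: m₀ = 610 kg, m_f = 610 − 419 = 191 kg; Δv = 336×9.81×ln(3.194) = 3296.2×1.1612 ≈ 3827 m/s.
Total Δv = 4423 + 3827 = 8250 m/s.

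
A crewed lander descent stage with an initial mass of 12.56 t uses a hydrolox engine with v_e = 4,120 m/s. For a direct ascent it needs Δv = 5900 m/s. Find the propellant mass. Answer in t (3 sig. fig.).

propellant mass ≈ 9.56 t

By the Tsiolkovsky rocket equation, m₀/m_f = exp(Δv / v_e) = exp(5900 / 4120.0) = exp(1.4320) = 4.1872.
m_f = 12.56 / 4.1872 = 2.99962 t, so propellant = m₀ − m_f = 12.56 − 2.99962 = 9.56038 t.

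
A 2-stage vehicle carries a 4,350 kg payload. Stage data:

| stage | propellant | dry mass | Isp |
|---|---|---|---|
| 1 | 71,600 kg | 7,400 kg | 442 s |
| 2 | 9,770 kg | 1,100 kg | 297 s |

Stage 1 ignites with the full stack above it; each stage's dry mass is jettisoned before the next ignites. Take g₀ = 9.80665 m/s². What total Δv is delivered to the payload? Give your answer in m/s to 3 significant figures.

Ignition mass of stage 1 = 71,600+7,400 + 9,770+1,100 + 4,350 = 94,220 kg.
Stage 1: m₀ = 94,220 kg, m_f = 94,220 − 71,600 = 22,620 kg; Δv = 442×9.80665×ln(4.165) = 4334.5×1.4268 ≈ 6185 m/s.
Stage 2: m₀ = 15,220 kg, m_f = 15,220 − 9,770 = 5,450 kg; Δv = 297×9.80665×ln(2.793) = 2912.6×1.0270 ≈ 2991 m/s.
Total Δv = 6185 + 2991 = 9176 m/s.

Δv ≈ 9180 m/s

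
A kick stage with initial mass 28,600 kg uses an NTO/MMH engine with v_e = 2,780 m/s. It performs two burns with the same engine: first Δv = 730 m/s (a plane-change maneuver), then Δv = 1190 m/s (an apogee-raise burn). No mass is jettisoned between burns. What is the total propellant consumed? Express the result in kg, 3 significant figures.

total propellant consumed ≈ 14300 kg

After the first burn: m = 28600 × exp(−730/2780.0) = 28600 × 0.76906 = 21,995.1 kg.
After the second burn: m = 21,995.1 × exp(−1190/2780.0) = 21,995.1 × 0.65177 = 14,335.7 kg.
Total propellant = m₀ − m_final = 28600 − 14,335.7 = 14,264.3 kg.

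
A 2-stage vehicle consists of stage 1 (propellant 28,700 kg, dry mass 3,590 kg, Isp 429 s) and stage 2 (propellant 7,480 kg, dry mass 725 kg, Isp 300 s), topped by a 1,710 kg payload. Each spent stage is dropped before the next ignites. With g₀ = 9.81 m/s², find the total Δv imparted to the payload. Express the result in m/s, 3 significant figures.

Δv ≈ 8930 m/s

Ignition mass of stage 1 = 28,700+3,590 + 7,480+725 + 1,710 = 42,205 kg.
Stage 1: m₀ = 42,205 kg, m_f = 42,205 − 28,700 = 13,505 kg; Δv = 429×9.81×ln(3.125) = 4208.5×1.1395 ≈ 4795 m/s.
Stage 2: m₀ = 9,915 kg, m_f = 9,915 − 7,480 = 2,435 kg; Δv = 300×9.81×ln(4.072) = 2943.0×1.4041 ≈ 4132 m/s.
Total Δv = 4795 + 4132 = 8927 m/s.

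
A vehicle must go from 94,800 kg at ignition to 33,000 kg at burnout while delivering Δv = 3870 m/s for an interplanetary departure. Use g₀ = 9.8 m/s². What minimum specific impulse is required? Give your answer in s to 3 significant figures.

ln(m₀/m_f) = ln(94800/33000) = ln(2.873) = 1.0553.
By the Tsiolkovsky rocket equation, v_e = Δv / ln(m₀/m_f) = 3870 / 1.0553 = 3667.3 m/s.
Isp = v_e / g₀ = 3667.3 / 9.8 = 374.2 s.

Isp ≈ 374 s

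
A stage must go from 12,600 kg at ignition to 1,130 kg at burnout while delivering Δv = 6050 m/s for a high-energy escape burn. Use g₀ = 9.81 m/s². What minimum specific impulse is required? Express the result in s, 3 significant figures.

ln(m₀/m_f) = ln(12600/1130) = ln(11.15) = 2.4115.
From the ideal rocket equation, v_e = Δv / ln(m₀/m_f) = 6050 / 2.4115 = 2508.8 m/s.
Isp = v_e / g₀ = 2508.8 / 9.81 = 255.7 s.

Isp ≈ 256 s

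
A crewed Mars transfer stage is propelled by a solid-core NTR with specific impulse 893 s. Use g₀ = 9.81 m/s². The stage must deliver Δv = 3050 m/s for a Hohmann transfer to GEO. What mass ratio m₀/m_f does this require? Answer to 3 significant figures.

v_e = Isp · g₀ = 893 × 9.81 = 8760.3 m/s.
Rocket equation: m₀/m_f = exp(Δv / v_e) = exp(3050 / 8760.3) = exp(0.3482) = 1.4165.

mass ratio ≈ 1.42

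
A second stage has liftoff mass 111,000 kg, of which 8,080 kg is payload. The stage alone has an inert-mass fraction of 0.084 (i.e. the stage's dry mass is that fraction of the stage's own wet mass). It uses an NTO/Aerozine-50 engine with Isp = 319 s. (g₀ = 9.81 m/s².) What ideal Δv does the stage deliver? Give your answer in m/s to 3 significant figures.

Δv ≈ 5920 m/s

Stage wet mass = m₀ − payload = 111,000 − 8,080 = 102,920 kg.
Stage dry mass = ε × stage wet mass = 0.084 × 102,920 = 8,645.28 kg.
Burnout mass m_f = stage dry + payload = 8,645.28 + 8,080 = 16,725.28 kg.
v_e = Isp · g₀ = 319 × 9.81 = 3129.4 m/s.
Δv = v_e · ln(111,000/16,725.28) = 3129.4 × ln(6.637) = 3129.4 × 1.8926 ≈ 5923 m/s.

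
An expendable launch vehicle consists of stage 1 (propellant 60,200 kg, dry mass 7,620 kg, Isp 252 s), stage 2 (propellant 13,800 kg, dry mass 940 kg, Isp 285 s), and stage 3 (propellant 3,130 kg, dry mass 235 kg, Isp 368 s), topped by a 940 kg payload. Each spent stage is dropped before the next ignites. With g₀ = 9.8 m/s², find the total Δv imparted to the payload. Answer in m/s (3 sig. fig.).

Ignition mass of stage 1 = 60,200+7,620 + 13,800+940 + 3,130+235 + 940 = 86,865 kg.
Stage 1: m₀ = 86,865 kg, m_f = 86,865 − 60,200 = 26,665 kg; Δv = 252×9.8×ln(3.258) = 2469.6×1.1810 ≈ 2917 m/s.
Stage 2: m₀ = 19,045 kg, m_f = 19,045 − 13,800 = 5,245 kg; Δv = 285×9.8×ln(3.631) = 2793.0×1.2895 ≈ 3602 m/s.
Stage 3: m₀ = 4,305 kg, m_f = 4,305 − 3,130 = 1,175 kg; Δv = 368×9.8×ln(3.664) = 3606.4×1.2985 ≈ 4683 m/s.
Total Δv = 2917 + 3602 + 4683 = 11202 m/s.

Δv ≈ 11200 m/s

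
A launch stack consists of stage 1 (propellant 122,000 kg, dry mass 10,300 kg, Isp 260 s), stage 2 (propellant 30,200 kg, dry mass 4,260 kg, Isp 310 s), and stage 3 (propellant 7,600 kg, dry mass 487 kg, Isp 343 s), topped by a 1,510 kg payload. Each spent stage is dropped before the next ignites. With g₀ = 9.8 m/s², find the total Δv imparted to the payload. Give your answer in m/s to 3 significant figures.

Ignition mass of stage 1 = 122,000+10,300 + 30,200+4,260 + 7,600+487 + 1,510 = 176,357 kg.
Stage 1: m₀ = 176,357 kg, m_f = 176,357 − 122,000 = 54,357 kg; Δv = 260×9.8×ln(3.244) = 2548.0×1.1769 ≈ 2999 m/s.
Stage 2: m₀ = 44,057 kg, m_f = 44,057 − 30,200 = 13,857 kg; Δv = 310×9.8×ln(3.179) = 3038.0×1.1567 ≈ 3514 m/s.
Stage 3: m₀ = 9,597 kg, m_f = 9,597 − 7,600 = 1,997 kg; Δv = 343×9.8×ln(4.806) = 3361.4×1.5698 ≈ 5277 m/s.
Total Δv = 2999 + 3514 + 5277 = 11790 m/s.

Δv ≈ 11800 m/s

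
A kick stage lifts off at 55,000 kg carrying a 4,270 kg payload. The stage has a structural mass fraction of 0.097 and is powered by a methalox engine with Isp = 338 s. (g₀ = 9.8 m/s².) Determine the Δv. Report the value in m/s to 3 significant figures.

Δv ≈ 5930 m/s

Stage wet mass = m₀ − payload = 55,000 − 4,270 = 50,730 kg.
Stage dry mass = ε × stage wet mass = 0.097 × 50,730 = 4,920.81 kg.
Burnout mass m_f = stage dry + payload = 4,920.81 + 4,270 = 9,190.81 kg.
v_e = Isp · g₀ = 338 × 9.8 = 3312.4 m/s.
By the Tsiolkovsky rocket equation, Δv = v_e · ln(55,000/9,190.81) = 3312.4 × ln(5.984) = 3312.4 × 1.7891 ≈ 5926 m/s.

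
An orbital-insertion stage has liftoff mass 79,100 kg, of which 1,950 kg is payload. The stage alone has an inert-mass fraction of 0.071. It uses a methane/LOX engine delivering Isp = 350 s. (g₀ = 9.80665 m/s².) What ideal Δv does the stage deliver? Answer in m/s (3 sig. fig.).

Stage wet mass = m₀ − payload = 79,100 − 1,950 = 77,150 kg.
Stage dry mass = ε × stage wet mass = 0.071 × 77,150 = 5,477.65 kg.
Burnout mass m_f = stage dry + payload = 5,477.65 + 1,950 = 7,427.65 kg.
v_e = Isp · g₀ = 350 × 9.80665 = 3432.3 m/s.
Δv = v_e · ln(79,100/7,427.65) = 3432.3 × ln(10.65) = 3432.3 × 2.3655 ≈ 8119 m/s.

Δv ≈ 8120 m/s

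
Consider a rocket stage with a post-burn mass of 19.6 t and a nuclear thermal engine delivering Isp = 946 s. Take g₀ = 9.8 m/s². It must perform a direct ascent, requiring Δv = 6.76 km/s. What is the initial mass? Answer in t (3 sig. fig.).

initial mass ≈ 40.6 t

v_e = Isp · g₀ = 946 × 9.8 = 9270.8 m/s.
m₀/m_f = exp(Δv / v_e) = exp(6760 / 9270.8) = exp(0.7292) = 2.0734.
m₀ = m_f × 2.0734 = 19.6 × 2.0734 = 40.6386 t.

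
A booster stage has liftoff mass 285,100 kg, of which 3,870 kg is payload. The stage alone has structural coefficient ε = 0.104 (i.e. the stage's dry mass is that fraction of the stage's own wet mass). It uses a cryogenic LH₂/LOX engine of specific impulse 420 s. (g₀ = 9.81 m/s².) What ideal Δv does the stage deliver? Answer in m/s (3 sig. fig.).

Stage wet mass = m₀ − payload = 285,100 − 3,870 = 281,230 kg.
Stage dry mass = ε × stage wet mass = 0.104 × 281,230 = 29,247.9 kg.
Burnout mass m_f = stage dry + payload = 29,247.9 + 3,870 = 33,117.9 kg.
v_e = Isp · g₀ = 420 × 9.81 = 4120.2 m/s.
By the Tsiolkovsky rocket equation, Δv = v_e · ln(285,100/33,117.9) = 4120.2 × ln(8.609) = 4120.2 × 2.1528 ≈ 8870 m/s.

Δv ≈ 8870 m/s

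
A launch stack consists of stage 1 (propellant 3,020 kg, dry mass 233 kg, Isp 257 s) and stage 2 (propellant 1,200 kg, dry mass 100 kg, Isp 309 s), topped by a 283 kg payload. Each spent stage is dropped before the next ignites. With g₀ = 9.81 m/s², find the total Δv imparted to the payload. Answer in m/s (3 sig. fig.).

Δv ≈ 6770 m/s

Ignition mass of stage 1 = 3,020+233 + 1,200+100 + 283 = 4,836 kg.
Stage 1: m₀ = 4,836 kg, m_f = 4,836 − 3,020 = 1,816 kg; Δv = 257×9.81×ln(2.663) = 2521.2×0.9795 ≈ 2469 m/s.
Stage 2: m₀ = 1,583 kg, m_f = 1,583 − 1,200 = 383 kg; Δv = 309×9.81×ln(4.133) = 3031.3×1.4190 ≈ 4302 m/s.
Total Δv = 2469 + 4302 = 6771 m/s.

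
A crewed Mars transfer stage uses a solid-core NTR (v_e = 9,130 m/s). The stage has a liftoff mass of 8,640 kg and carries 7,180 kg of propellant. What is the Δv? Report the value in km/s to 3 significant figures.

Δv ≈ 16.2 km/s

m_f = m₀ − m_prop = 8,640 − 7,180 = 1,460 kg.
Rocket equation: Δv = v_e · ln(m₀/m_f) = 9130.0 × ln(5.918) = 9130.0 × 1.7780 ≈ 16232.8 m/s.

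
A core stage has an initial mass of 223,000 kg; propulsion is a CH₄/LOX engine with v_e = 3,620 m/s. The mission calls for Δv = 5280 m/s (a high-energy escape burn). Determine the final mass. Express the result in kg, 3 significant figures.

final mass ≈ 51900 kg

m₀/m_f = exp(Δv / v_e) = exp(5280 / 3620.0) = exp(1.4586) = 4.2998.
m_f = m₀ / 4.2998 = 223,000 / 4.2998 = 51,862.9 kg.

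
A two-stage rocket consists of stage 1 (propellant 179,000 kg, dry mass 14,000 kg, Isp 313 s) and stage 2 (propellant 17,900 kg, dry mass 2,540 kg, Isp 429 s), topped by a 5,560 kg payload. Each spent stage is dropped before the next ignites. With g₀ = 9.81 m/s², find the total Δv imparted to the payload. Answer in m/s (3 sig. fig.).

Δv ≈ 10100 m/s

Ignition mass of stage 1 = 179,000+14,000 + 17,900+2,540 + 5,560 = 219,000 kg.
Stage 1: m₀ = 219,000 kg, m_f = 219,000 − 179,000 = 40,000 kg; Δv = 313×9.81×ln(5.475) = 3070.5×1.7002 ≈ 5220 m/s.
Stage 2: m₀ = 26,000 kg, m_f = 26,000 − 17,900 = 8,100 kg; Δv = 429×9.81×ln(3.21) = 4208.5×1.1662 ≈ 4908 m/s.
Total Δv = 5220 + 4908 = 10128 m/s.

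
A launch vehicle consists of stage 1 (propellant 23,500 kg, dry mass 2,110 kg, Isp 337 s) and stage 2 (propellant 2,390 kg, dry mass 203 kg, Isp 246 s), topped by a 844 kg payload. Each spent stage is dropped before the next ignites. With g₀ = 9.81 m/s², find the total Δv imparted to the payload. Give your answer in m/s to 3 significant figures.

Ignition mass of stage 1 = 23,500+2,110 + 2,390+203 + 844 = 29,047 kg.
Stage 1: m₀ = 29,047 kg, m_f = 29,047 − 23,500 = 5,547 kg; Δv = 337×9.81×ln(5.237) = 3306.0×1.6557 ≈ 5474 m/s.
Stage 2: m₀ = 3,437 kg, m_f = 3,437 − 2,390 = 1,047 kg; Δv = 246×9.81×ln(3.283) = 2413.3×1.1887 ≈ 2869 m/s.
Total Δv = 5474 + 2869 = 8343 m/s.

Δv ≈ 8340 m/s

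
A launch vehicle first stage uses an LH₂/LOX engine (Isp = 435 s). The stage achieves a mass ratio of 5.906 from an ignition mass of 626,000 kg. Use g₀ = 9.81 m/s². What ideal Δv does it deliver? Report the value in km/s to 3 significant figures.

Δv ≈ 7.58 km/s

v_e = Isp · g₀ = 435 × 9.81 = 4267.4 m/s.
By the Tsiolkovsky rocket equation, Δv = v_e · ln(5.906) = 4267.4 × 1.7760 ≈ 7578.7 m/s.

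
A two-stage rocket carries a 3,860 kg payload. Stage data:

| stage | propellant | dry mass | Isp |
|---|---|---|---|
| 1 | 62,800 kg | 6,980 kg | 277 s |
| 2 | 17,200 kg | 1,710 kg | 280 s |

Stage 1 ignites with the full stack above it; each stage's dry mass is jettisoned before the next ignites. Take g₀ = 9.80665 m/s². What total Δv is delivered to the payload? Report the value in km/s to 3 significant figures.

Ignition mass of stage 1 = 62,800+6,980 + 17,200+1,710 + 3,860 = 92,550 kg.
Stage 1: m₀ = 92,550 kg, m_f = 92,550 − 62,800 = 29,750 kg; Δv = 277×9.80665×ln(3.111) = 2716.4×1.1349 ≈ 3083 m/s.
Stage 2: m₀ = 22,770 kg, m_f = 22,770 − 17,200 = 5,570 kg; Δv = 280×9.80665×ln(4.088) = 2745.9×1.4080 ≈ 3866 m/s.
Total Δv = 3083 + 3866 = 6949 m/s.

Δv ≈ 6.95 km/s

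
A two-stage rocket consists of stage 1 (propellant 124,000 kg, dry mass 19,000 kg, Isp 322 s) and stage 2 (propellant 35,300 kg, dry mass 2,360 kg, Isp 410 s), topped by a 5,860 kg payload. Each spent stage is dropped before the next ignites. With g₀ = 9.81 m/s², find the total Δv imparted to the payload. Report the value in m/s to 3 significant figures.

Ignition mass of stage 1 = 124,000+19,000 + 35,300+2,360 + 5,860 = 186,520 kg.
Stage 1: m₀ = 186,520 kg, m_f = 186,520 − 124,000 = 62,520 kg; Δv = 322×9.81×ln(2.983) = 3158.8×1.0931 ≈ 3453 m/s.
Stage 2: m₀ = 43,520 kg, m_f = 43,520 − 35,300 = 8,220 kg; Δv = 410×9.81×ln(5.294) = 4022.1×1.6667 ≈ 6703 m/s.
Total Δv = 3453 + 6703 = 10156 m/s.

Δv ≈ 10200 m/s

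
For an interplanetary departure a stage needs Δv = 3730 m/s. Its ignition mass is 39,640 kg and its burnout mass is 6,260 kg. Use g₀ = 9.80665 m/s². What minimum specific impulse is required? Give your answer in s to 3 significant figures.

ln(m₀/m_f) = ln(39640/6260) = ln(6.332) = 1.8457.
Using Δv = v_e ln(m₀/m_f): v_e = Δv / ln(m₀/m_f) = 3730 / 1.8457 = 2021.0 m/s.
Isp = v_e / g₀ = 2021.0 / 9.80665 = 206.1 s.

Isp ≈ 206 s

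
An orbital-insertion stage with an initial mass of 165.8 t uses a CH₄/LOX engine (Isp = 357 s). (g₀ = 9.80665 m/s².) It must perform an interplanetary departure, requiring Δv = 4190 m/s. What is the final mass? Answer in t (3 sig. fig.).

v_e = Isp · g₀ = 357 × 9.80665 = 3501.0 m/s.
By the Tsiolkovsky rocket equation, m₀/m_f = exp(Δv / v_e) = exp(4190 / 3501.0) = exp(1.1968) = 3.3095.
m_f = m₀ / 3.3095 = 165.8 / 3.3095 = 50.0982 t.

final mass ≈ 50.1 t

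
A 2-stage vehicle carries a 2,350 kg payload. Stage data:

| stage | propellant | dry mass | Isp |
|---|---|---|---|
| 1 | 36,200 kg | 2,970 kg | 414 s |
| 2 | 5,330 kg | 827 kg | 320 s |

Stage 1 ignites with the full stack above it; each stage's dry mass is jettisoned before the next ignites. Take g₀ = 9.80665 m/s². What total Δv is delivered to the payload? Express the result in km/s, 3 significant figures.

Δv ≈ 8.87 km/s

Ignition mass of stage 1 = 36,200+2,970 + 5,330+827 + 2,350 = 47,677 kg.
Stage 1: m₀ = 47,677 kg, m_f = 47,677 − 36,200 = 11,477 kg; Δv = 414×9.80665×ln(4.154) = 4060.0×1.4241 ≈ 5782 m/s.
Stage 2: m₀ = 8,507 kg, m_f = 8,507 − 5,330 = 3,177 kg; Δv = 320×9.80665×ln(2.678) = 3138.1×0.9850 ≈ 3091 m/s.
Total Δv = 5782 + 3091 = 8873 m/s.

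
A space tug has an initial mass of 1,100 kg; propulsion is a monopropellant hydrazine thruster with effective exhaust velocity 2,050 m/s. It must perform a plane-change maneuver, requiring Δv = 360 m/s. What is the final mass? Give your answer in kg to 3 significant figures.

final mass ≈ 923 kg

m₀/m_f = exp(Δv / v_e) = exp(360 / 2050.0) = exp(0.1756) = 1.1920.
m_f = m₀ / 1.1920 = 1,100 / 1.1920 = 922.819 kg.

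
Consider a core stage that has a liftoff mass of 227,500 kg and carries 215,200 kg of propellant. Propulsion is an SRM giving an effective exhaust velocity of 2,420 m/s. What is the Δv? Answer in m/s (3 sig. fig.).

Δv ≈ 7060 m/s

m_f = m₀ − m_prop = 227,500 − 215,200 = 12,300 kg.
Δv = v_e · ln(m₀/m_f) = 2420.0 × ln(18.5) = 2420.0 × 2.9176 ≈ 7060.5 m/s.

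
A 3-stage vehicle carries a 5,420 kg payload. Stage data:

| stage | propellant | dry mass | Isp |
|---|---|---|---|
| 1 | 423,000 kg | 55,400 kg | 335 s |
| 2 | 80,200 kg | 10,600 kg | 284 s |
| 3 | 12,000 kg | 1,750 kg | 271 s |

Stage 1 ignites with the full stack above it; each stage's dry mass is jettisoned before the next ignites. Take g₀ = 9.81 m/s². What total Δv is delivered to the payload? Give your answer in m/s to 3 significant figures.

Δv ≈ 10400 m/s

Ignition mass of stage 1 = 423,000+55,400 + 80,200+10,600 + 12,000+1,750 + 5,420 = 588,370 kg.
Stage 1: m₀ = 588,370 kg, m_f = 588,370 − 423,000 = 165,370 kg; Δv = 335×9.81×ln(3.558) = 3286.4×1.2692 ≈ 4171 m/s.
Stage 2: m₀ = 109,970 kg, m_f = 109,970 − 80,200 = 29,770 kg; Δv = 284×9.81×ln(3.694) = 2786.0×1.3067 ≈ 3641 m/s.
Stage 3: m₀ = 19,170 kg, m_f = 19,170 − 12,000 = 7,170 kg; Δv = 271×9.81×ln(2.674) = 2658.5×0.9834 ≈ 2614 m/s.
Total Δv = 4171 + 3641 + 2614 = 10426 m/s.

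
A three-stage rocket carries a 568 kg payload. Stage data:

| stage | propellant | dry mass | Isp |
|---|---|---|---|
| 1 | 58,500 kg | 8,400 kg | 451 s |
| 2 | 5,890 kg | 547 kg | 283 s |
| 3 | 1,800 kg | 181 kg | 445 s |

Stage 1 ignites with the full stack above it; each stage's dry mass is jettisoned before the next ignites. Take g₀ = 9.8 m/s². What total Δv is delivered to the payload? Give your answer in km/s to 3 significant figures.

Ignition mass of stage 1 = 58,500+8,400 + 5,890+547 + 1,800+181 + 568 = 75,886 kg.
Stage 1: m₀ = 75,886 kg, m_f = 75,886 − 58,500 = 17,386 kg; Δv = 451×9.8×ln(4.365) = 4419.8×1.4736 ≈ 6513 m/s.
Stage 2: m₀ = 8,986 kg, m_f = 8,986 − 5,890 = 3,096 kg; Δv = 283×9.8×ln(2.902) = 2773.4×1.0656 ≈ 2955 m/s.
Stage 3: m₀ = 2,549 kg, m_f = 2,549 − 1,800 = 749 kg; Δv = 445×9.8×ln(3.403) = 4361.0×1.2247 ≈ 5341 m/s.
Total Δv = 6513 + 2955 + 5341 = 14809 m/s.

Δv ≈ 14.8 km/s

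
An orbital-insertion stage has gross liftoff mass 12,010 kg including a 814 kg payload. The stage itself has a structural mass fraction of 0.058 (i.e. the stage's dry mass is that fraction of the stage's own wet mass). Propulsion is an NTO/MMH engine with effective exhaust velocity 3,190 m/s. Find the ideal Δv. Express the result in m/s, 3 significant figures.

Stage wet mass = m₀ − payload = 12,010 − 814 = 11,196 kg.
Stage dry mass = ε × stage wet mass = 0.058 × 11,196 = 649.368 kg.
Burnout mass m_f = stage dry + payload = 649.368 + 814 = 1,463.368 kg.
Using Δv = v_e ln(m₀/m_f): Δv = v_e · ln(12,010/1,463.368) = 3190.0 × ln(8.207) = 3190.0 × 2.1050 ≈ 6715 m/s.

Δv ≈ 6710 m/s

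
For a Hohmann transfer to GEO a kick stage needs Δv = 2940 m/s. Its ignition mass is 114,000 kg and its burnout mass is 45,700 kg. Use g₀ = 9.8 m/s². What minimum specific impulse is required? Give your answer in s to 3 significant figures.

ln(m₀/m_f) = ln(114000/45700) = ln(2.495) = 0.9141.
v_e = Δv / ln(m₀/m_f) = 2940 / 0.9141 = 3216.3 m/s.
Isp = v_e / g₀ = 3216.3 / 9.8 = 328.2 s.

Isp ≈ 328 s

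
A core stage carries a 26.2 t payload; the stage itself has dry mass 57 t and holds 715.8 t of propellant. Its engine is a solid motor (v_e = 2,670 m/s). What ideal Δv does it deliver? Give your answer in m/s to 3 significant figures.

Δv ≈ 6040 m/s

m₀ = payload + dry + propellant = 26.2 + 57 + 715.8 = 799 t.
m_f = payload + dry = 26.2 + 57 = 83.2 t.
Δv = v_e · ln(m₀/m_f) = 2670.0 × ln(9.603) = 2670.0 × 2.2621 ≈ 6039.8 m/s.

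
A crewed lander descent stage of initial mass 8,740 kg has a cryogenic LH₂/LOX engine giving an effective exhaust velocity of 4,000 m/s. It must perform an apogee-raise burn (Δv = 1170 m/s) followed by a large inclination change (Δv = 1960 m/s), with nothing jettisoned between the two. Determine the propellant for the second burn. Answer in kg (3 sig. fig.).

propellant for the second burn ≈ 2530 kg

After the first burn: m = 8740 × exp(−1170/4000.0) = 8740 × 0.74640 = 6,523.54 kg.
After the second burn: m = 6,523.54 × exp(−1960/4000.0) = 6,523.54 × 0.61263 = 3,996.52 kg.
Second-burn propellant = 6,523.54 − 3,996.52 = 2,527.02 kg.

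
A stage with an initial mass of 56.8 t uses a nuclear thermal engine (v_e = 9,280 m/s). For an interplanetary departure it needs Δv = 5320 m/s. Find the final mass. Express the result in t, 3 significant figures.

m₀/m_f = exp(Δv / v_e) = exp(5320 / 9280.0) = exp(0.5733) = 1.7741.
m_f = m₀ / 1.7741 = 56.8 / 1.7741 = 32.0162 t.

final mass ≈ 32.0 t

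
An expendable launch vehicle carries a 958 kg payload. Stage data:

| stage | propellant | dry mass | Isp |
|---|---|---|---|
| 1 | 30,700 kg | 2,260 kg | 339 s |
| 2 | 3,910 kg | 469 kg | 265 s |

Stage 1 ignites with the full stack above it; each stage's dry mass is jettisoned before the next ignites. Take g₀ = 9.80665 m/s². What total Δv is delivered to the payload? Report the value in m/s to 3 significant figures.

Δv ≈ 8810 m/s

Ignition mass of stage 1 = 30,700+2,260 + 3,910+469 + 958 = 38,297 kg.
Stage 1: m₀ = 38,297 kg, m_f = 38,297 − 30,700 = 7,597 kg; Δv = 339×9.80665×ln(5.041) = 3324.5×1.6176 ≈ 5378 m/s.
Stage 2: m₀ = 5,337 kg, m_f = 5,337 − 3,910 = 1,427 kg; Δv = 265×9.80665×ln(3.74) = 2598.8×1.3191 ≈ 3428 m/s.
Total Δv = 5378 + 3428 = 8806 m/s.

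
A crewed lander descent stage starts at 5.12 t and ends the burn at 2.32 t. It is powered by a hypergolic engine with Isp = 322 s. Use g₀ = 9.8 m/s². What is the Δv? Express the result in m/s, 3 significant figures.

Δv ≈ 2500 m/s

v_e = Isp · g₀ = 322 × 9.8 = 3155.6 m/s.
From the ideal rocket equation, Δv = v_e · ln(m₀/m_f) = 3155.6 × ln(2.207) = 3155.6 × 0.7916 ≈ 2497.9 m/s.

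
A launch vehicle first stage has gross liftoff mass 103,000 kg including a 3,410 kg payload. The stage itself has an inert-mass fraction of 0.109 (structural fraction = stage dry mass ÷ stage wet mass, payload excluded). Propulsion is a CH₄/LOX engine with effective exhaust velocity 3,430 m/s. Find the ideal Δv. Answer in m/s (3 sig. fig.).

Δv ≈ 6780 m/s

Stage wet mass = m₀ − payload = 103,000 − 3,410 = 99,590 kg.
Stage dry mass = ε × stage wet mass = 0.109 × 99,590 = 10,855.3 kg.
Burnout mass m_f = stage dry + payload = 10,855.3 + 3,410 = 14,265.3 kg.
From the ideal rocket equation, Δv = v_e · ln(103,000/14,265.3) = 3430.0 × ln(7.22) = 3430.0 × 1.9769 ≈ 6781 m/s.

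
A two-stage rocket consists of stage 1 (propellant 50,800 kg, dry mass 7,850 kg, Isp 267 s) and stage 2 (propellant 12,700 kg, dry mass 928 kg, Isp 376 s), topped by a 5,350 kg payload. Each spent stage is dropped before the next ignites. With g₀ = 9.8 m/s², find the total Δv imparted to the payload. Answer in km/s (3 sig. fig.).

Ignition mass of stage 1 = 50,800+7,850 + 12,700+928 + 5,350 = 77,628 kg.
Stage 1: m₀ = 77,628 kg, m_f = 77,628 − 50,800 = 26,828 kg; Δv = 267×9.8×ln(2.894) = 2616.6×1.0625 ≈ 2780 m/s.
Stage 2: m₀ = 18,978 kg, m_f = 18,978 − 12,700 = 6,278 kg; Δv = 376×9.8×ln(3.023) = 3684.8×1.1062 ≈ 4076 m/s.
Total Δv = 2780 + 4076 = 6856 m/s.

Δv ≈ 6.86 km/s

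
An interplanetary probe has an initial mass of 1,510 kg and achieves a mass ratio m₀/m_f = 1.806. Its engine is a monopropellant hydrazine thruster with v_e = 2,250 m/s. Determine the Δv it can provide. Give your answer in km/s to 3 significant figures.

Δv ≈ 1.33 km/s

By the Tsiolkovsky rocket equation, Δv = v_e · ln(1.806) = 2250.0 × 0.5911 ≈ 1330.0 m/s.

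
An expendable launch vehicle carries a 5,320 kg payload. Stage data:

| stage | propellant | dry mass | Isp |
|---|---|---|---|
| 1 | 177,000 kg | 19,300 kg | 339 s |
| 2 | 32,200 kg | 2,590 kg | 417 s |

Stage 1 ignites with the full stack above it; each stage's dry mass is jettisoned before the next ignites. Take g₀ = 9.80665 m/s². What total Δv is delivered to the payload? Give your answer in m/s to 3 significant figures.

Δv ≈ 11200 m/s

Ignition mass of stage 1 = 177,000+19,300 + 32,200+2,590 + 5,320 = 236,410 kg.
Stage 1: m₀ = 236,410 kg, m_f = 236,410 − 177,000 = 59,410 kg; Δv = 339×9.80665×ln(3.979) = 3324.5×1.3811 ≈ 4591 m/s.
Stage 2: m₀ = 40,110 kg, m_f = 40,110 − 32,200 = 7,910 kg; Δv = 417×9.80665×ln(5.071) = 4089.4×1.6235 ≈ 6639 m/s.
Total Δv = 4591 + 6639 = 11230 m/s.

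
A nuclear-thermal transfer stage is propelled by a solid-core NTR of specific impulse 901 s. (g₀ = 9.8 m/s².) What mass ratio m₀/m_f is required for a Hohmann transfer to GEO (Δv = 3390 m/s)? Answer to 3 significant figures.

v_e = Isp · g₀ = 901 × 9.8 = 8829.8 m/s.
Using Δv = v_e ln(m₀/m_f): m₀/m_f = exp(Δv / v_e) = exp(3390 / 8829.8) = exp(0.3839) = 1.4680.

mass ratio ≈ 1.47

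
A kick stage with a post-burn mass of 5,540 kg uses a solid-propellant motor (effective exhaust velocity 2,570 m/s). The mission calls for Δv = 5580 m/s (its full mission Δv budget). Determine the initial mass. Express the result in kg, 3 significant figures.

initial mass ≈ 48600 kg

m₀/m_f = exp(Δv / v_e) = exp(5580 / 2570.0) = exp(2.1712) = 8.7689.
m₀ = m_f × 8.7689 = 5,540 × 8.7689 = 48,579.7 kg.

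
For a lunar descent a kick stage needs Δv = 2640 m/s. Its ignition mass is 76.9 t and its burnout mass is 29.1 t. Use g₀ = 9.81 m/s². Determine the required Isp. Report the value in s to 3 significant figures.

Isp ≈ 277 s

ln(m₀/m_f) = ln(76900/29100) = ln(2.643) = 0.9718.
v_e = Δv / ln(m₀/m_f) = 2640 / 0.9718 = 2716.7 m/s.
Isp = v_e / g₀ = 2716.7 / 9.81 = 276.9 s.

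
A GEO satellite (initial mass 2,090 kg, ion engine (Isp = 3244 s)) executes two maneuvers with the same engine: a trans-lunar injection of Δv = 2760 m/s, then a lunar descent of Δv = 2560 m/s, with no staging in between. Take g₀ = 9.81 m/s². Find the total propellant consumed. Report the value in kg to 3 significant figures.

v_e = Isp · g₀ = 3244 × 9.81 = 31823.6 m/s.
After the first burn: m = 2090 × exp(−2760/31823.6) = 2090 × 0.91693 = 1,916.38 kg.
After the second burn: m = 1,916.38 × exp(−2560/31823.6) = 1,916.38 × 0.92271 = 1,768.26 kg.
Total propellant = m₀ − m_final = 2090 − 1,768.26 = 321.74 kg.

total propellant consumed ≈ 322 kg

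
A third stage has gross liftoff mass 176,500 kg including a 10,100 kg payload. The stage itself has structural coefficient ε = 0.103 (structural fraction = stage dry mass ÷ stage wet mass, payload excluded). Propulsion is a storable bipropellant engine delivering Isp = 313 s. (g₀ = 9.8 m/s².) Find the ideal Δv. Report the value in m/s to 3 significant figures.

Stage wet mass = m₀ − payload = 176,500 − 10,100 = 166,400 kg.
Stage dry mass = ε × stage wet mass = 0.103 × 166,400 = 17,139.2 kg.
Burnout mass m_f = stage dry + payload = 17,139.2 + 10,100 = 27,239.2 kg.
v_e = Isp · g₀ = 313 × 9.8 = 3067.4 m/s.
By the Tsiolkovsky rocket equation, Δv = v_e · ln(176,500/27,239.2) = 3067.4 × ln(6.48) = 3067.4 × 1.8687 ≈ 5732 m/s.

Δv ≈ 5730 m/s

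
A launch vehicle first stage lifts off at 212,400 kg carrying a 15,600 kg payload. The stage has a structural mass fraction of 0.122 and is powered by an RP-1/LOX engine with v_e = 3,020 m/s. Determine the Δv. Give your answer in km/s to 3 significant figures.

Stage wet mass = m₀ − payload = 212,400 − 15,600 = 196,800 kg.
Stage dry mass = ε × stage wet mass = 0.122 × 196,800 = 24,009.6 kg.
Burnout mass m_f = stage dry + payload = 24,009.6 + 15,600 = 39,609.6 kg.
Using Δv = v_e ln(m₀/m_f): Δv = v_e · ln(212,400/39,609.6) = 3020.0 × ln(5.362) = 3020.0 × 1.6794 ≈ 5072 m/s.

Δv ≈ 5.07 km/s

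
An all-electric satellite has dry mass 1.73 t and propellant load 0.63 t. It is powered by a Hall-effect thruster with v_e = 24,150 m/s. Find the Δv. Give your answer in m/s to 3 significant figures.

m₀ = m_dry + m_prop = 1.73 + 0.63 = 2.36 t.
Δv = v_e · ln(m₀/m_f) = 24150.0 × ln(1.364) = 24150.0 × 0.3105 ≈ 7499.5 m/s.

Δv ≈ 7500 m/s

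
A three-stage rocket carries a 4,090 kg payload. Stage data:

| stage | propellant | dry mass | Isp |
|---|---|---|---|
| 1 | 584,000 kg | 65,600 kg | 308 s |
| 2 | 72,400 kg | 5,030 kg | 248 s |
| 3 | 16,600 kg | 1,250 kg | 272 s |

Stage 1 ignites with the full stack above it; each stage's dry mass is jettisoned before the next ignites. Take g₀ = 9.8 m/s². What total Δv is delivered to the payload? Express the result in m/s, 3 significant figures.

Ignition mass of stage 1 = 584,000+65,600 + 72,400+5,030 + 16,600+1,250 + 4,090 = 748,970 kg.
Stage 1: m₀ = 748,970 kg, m_f = 748,970 − 584,000 = 164,970 kg; Δv = 308×9.8×ln(4.54) = 3018.4×1.5129 ≈ 4567 m/s.
Stage 2: m₀ = 99,370 kg, m_f = 99,370 − 72,400 = 26,970 kg; Δv = 248×9.8×ln(3.684) = 2430.4×1.3041 ≈ 3170 m/s.
Stage 3: m₀ = 21,940 kg, m_f = 21,940 − 16,600 = 5,340 kg; Δv = 272×9.8×ln(4.109) = 2665.6×1.4131 ≈ 3767 m/s.
Total Δv = 4567 + 3170 + 3767 = 11504 m/s.

Δv ≈ 11500 m/s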